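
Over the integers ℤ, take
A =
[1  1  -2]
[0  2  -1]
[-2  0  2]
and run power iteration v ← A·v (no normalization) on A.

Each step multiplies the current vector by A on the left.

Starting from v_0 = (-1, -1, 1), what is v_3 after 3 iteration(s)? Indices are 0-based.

v_3 = (-57, -36, 62)

v_0 = (-1, -1, 1).
v_1 = A·v_0 = (-4, -3, 4).
v_2 = A·v_1 = (-15, -10, 16).
v_3 = A·v_2 = (-57, -36, 62).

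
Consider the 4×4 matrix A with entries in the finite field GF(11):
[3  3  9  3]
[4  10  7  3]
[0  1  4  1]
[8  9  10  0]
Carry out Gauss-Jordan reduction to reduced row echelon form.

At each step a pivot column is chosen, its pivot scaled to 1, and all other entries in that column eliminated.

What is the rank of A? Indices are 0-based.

[1] R0 /= 3  ⇒  (1, 1, 3, 1)
     R1 -= 4·R0  ⇒  (0, 6, 6, 10)
     R3 -= 8·R0  ⇒  (0, 1, 8, 3)
[2] R1 /= 6  ⇒  (0, 1, 1, 9)
     R0 -= 1·R1  ⇒  (1, 0, 2, 3)
     R2 -= 1·R1  ⇒  (0, 0, 3, 3)
     R3 -= 1·R1  ⇒  (0, 0, 7, 5)
[3] R2 /= 3  ⇒  (0, 0, 1, 1)
     R0 -= 2·R2  ⇒  (1, 0, 0, 1)
     R1 -= 1·R2  ⇒  (0, 1, 0, 8)
     R3 -= 7·R2  ⇒  (0, 0, 0, 9)
[4] R3 /= 9  ⇒  (0, 0, 0, 1)
     R0 -= 1·R3  ⇒  (1, 0, 0, 0)
     R1 -= 8·R3  ⇒  (0, 1, 0, 0)
     R2 -= 1·R3  ⇒  (0, 0, 1, 0)

rank = 4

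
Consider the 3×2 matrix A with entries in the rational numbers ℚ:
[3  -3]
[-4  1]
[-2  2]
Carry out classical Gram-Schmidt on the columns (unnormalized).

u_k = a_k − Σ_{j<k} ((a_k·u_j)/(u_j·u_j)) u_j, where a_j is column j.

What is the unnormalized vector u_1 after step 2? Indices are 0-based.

u_1 = (-36/29, -39/29, 24/29)

Step 1: u_0 = a_0 = (3, -4, -2).
Step 2: u_1 = a_1 − (-17/29)·u_0 = (-36/29, -39/29, 24/29).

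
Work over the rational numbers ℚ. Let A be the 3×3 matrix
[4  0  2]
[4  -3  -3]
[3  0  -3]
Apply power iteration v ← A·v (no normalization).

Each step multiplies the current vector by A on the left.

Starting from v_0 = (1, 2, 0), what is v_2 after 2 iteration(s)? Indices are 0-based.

v_0 = (1, 2, 0).
v_1 = A·v_0 = (4, -2, 3).
v_2 = A·v_1 = (22, 13, 3).

v_2 = (22, 13, 3)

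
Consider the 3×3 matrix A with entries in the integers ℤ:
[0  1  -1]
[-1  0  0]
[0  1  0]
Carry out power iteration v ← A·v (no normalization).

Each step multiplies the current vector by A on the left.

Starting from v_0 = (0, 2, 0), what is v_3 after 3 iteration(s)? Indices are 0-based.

v_0 = (0, 2, 0).
v_1 = A·v_0 = (2, 0, 2).
v_2 = A·v_1 = (-2, -2, 0).
v_3 = A·v_2 = (-2, 2, -2).

v_3 = (-2, 2, -2)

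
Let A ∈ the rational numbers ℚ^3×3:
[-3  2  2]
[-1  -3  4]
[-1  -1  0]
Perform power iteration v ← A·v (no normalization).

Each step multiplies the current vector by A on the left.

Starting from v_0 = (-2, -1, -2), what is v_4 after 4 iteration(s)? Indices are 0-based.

v_4 = (-288, 21, 3)

v_0 = (-2, -1, -2).
v_1 = A·v_0 = (0, -3, 3).
v_2 = A·v_1 = (0, 21, 3).
v_3 = A·v_2 = (48, -51, -21).
v_4 = A·v_3 = (-288, 21, 3).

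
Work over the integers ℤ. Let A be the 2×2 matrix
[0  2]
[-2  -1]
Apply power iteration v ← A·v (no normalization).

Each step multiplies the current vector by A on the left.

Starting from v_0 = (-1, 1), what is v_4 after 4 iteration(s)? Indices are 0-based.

v_4 = (2, 19)

v_0 = (-1, 1).
v_1 = A·v_0 = (2, 1).
v_2 = A·v_1 = (2, -5).
v_3 = A·v_2 = (-10, 1).
v_4 = A·v_3 = (2, 19).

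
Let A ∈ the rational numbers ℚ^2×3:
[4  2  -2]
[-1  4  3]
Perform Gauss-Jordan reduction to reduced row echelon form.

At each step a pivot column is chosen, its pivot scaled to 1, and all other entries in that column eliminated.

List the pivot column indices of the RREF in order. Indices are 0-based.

pivot columns: 0, 1

step 1: normalize row 0 (÷4) = (1, 1/2, -1/2)
  row 1: subtract -1×row0 = (0, 9/2, 5/2)
step 2: normalize row 1 (÷9/2) = (0, 1, 5/9)
  row 0: subtract 1/2×row1 = (1, 0, -7/9)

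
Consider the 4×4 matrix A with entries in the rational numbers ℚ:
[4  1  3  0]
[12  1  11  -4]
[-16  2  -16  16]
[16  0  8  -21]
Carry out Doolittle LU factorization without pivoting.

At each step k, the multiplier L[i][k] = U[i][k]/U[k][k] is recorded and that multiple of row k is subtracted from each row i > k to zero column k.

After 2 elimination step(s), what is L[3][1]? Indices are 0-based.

k=0: U[0][0]=4
  eliminate (1,0): mult=3, new row 1: (0, -2, 2, -4); set L[1][0]=3
  eliminate (2,0): mult=-4, new row 2: (0, 6, -4, 16); set L[2][0]=-4
  eliminate (3,0): mult=4, new row 3: (0, -4, -4, -21); set L[3][0]=4
k=1: U[1][1]=-2
  eliminate (2,1): mult=-3, new row 2: (0, 0, 2, 4); set L[2][1]=-3
  eliminate (3,1): mult=2, new row 3: (0, 0, -8, -13); set L[3][1]=2

L[3][1] = 2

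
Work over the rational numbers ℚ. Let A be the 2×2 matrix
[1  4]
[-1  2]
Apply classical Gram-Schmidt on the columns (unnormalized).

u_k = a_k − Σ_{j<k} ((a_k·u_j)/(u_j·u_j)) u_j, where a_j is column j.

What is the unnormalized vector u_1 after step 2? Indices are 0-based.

u_1 = (3, 3)

Step 1: u_0 = a_0 = (1, -1).
Step 2: u_1 = a_1 − (1)·u_0 = (3, 3).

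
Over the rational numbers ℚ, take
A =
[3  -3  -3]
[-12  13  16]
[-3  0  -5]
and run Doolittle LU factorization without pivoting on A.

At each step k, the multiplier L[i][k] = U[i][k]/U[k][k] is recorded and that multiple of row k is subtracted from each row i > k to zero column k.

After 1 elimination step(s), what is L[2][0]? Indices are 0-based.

k=0: U[0][0]=3
  eliminate (1,0): mult=-4, new row 1: (0, 1, 4); set L[1][0]=-4
  eliminate (2,0): mult=-1, new row 2: (0, -3, -8); set L[2][0]=-1

L[2][0] = -1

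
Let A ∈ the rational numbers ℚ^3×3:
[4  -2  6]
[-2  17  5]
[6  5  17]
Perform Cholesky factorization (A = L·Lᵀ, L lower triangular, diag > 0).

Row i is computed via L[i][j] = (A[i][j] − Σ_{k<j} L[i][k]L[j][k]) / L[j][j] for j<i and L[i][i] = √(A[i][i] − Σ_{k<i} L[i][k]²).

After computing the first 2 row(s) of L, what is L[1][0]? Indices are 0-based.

L[1][0] = -1

Step 1: L[0][0] = √(4) = 2.
  L[1][0] = (-2) / L[0][0] = -1.
Step 2: L[1][1] = √(16) = 4.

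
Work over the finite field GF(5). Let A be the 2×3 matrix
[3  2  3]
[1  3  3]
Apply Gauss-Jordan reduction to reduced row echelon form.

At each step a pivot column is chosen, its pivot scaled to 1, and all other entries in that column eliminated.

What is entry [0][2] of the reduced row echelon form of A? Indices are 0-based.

M[0][2] = 4

pivot(0,0)=3: scale R0 → (1, 4, 1)
  clear (1,0): R1 −= (1)R0 → (0, 4, 2)
pivot(1,1)=4: scale R1 → (0, 1, 3)
  clear (0,1): R0 −= (4)R1 → (1, 0, 4)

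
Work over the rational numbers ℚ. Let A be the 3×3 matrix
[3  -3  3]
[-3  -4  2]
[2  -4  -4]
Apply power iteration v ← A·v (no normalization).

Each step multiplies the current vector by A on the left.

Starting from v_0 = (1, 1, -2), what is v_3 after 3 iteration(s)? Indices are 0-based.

v_3 = (-99, -379, -262)

v_0 = (1, 1, -2).
v_1 = A·v_0 = (-6, -11, 6).
v_2 = A·v_1 = (33, 74, 8).
v_3 = A·v_2 = (-99, -379, -262).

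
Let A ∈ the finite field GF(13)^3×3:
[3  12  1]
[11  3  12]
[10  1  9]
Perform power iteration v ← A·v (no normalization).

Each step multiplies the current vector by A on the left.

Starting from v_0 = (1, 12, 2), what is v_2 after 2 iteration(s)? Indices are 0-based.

v_2 = (0, 5, 10)

v_0 = (1, 12, 2).
v_1 = A·v_0 = (6, 6, 1).
v_2 = A·v_1 = (0, 5, 10).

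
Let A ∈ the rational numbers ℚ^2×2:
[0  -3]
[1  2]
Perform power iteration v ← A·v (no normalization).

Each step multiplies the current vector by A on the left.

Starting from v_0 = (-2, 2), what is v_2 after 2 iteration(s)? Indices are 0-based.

v_2 = (-6, -2)

v_0 = (-2, 2).
v_1 = A·v_0 = (-6, 2).
v_2 = A·v_1 = (-6, -2).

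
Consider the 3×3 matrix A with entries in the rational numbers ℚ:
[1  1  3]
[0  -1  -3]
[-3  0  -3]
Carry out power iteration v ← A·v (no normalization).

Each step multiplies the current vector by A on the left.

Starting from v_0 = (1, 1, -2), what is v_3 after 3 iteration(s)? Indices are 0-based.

v_0 = (1, 1, -2).
v_1 = A·v_0 = (-4, 5, 3).
v_2 = A·v_1 = (10, -14, 3).
v_3 = A·v_2 = (5, 5, -39).

v_3 = (5, 5, -39)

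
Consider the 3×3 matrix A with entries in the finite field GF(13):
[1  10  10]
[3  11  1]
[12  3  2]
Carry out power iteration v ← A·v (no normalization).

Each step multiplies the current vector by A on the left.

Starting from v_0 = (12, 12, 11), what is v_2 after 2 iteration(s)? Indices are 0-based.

v_2 = (9, 11, 10)

v_0 = (12, 12, 11).
v_1 = A·v_0 = (8, 10, 7).
v_2 = A·v_1 = (9, 11, 10).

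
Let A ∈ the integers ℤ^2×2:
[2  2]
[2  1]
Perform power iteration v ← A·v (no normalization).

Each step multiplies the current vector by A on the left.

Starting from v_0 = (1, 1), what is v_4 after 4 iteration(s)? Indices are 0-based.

v_0 = (1, 1).
v_1 = A·v_0 = (4, 3).
v_2 = A·v_1 = (14, 11).
v_3 = A·v_2 = (50, 39).
v_4 = A·v_3 = (178, 139).

v_4 = (178, 139)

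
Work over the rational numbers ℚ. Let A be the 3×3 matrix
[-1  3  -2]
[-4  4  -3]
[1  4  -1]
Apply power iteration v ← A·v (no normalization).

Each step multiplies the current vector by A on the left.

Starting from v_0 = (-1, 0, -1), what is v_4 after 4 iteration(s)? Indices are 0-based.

v_0 = (-1, 0, -1).
v_1 = A·v_0 = (3, 7, 0).
v_2 = A·v_1 = (18, 16, 31).
v_3 = A·v_2 = (-32, -101, 51).
v_4 = A·v_3 = (-373, -429, -487).

v_4 = (-373, -429, -487)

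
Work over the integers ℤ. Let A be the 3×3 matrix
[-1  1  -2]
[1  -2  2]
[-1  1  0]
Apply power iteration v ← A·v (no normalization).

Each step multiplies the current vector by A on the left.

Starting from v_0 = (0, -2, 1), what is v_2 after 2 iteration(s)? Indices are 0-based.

v_2 = (14, -20, 10)

v_0 = (0, -2, 1).
v_1 = A·v_0 = (-4, 6, -2).
v_2 = A·v_1 = (14, -20, 10).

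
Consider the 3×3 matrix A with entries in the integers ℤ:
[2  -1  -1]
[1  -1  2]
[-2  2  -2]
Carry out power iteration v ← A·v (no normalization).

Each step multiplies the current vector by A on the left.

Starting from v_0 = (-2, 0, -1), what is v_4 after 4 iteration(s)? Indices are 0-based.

v_4 = (-51, 174, -208)

v_0 = (-2, 0, -1).
v_1 = A·v_0 = (-3, -4, 6).
v_2 = A·v_1 = (-8, 13, -14).
v_3 = A·v_2 = (-15, -49, 70).
v_4 = A·v_3 = (-51, 174, -208).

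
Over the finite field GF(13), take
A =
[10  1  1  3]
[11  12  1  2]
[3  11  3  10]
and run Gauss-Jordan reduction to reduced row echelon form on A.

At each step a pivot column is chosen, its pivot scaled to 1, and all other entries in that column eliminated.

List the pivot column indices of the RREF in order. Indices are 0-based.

[1] R0 /= 10  ⇒  (1, 4, 4, 12)
     R1 -= 11·R0  ⇒  (0, 7, 9, 0)
     R2 -= 3·R0  ⇒  (0, 12, 4, 0)
[2] R1 /= 7  ⇒  (0, 1, 5, 0)
     R0 -= 4·R1  ⇒  (1, 0, 10, 12)
     R2 -= 12·R1  ⇒  (0, 0, 9, 0)
[3] R2 /= 9  ⇒  (0, 0, 1, 0)
     R0 -= 10·R2  ⇒  (1, 0, 0, 12)
     R1 -= 5·R2  ⇒  (0, 1, 0, 0)

pivot columns: 0, 1, 2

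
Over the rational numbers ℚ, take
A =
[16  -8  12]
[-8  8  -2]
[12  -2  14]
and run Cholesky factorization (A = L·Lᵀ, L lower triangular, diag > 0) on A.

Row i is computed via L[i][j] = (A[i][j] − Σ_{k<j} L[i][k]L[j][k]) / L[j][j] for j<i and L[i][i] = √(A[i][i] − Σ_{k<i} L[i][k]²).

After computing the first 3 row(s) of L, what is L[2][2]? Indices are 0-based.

L[2][2] = 1

Step 1: L[0][0] = √(16) = 4.
  L[1][0] = (-8) / L[0][0] = -2.
Step 2: L[1][1] = √(4) = 2.
  L[2][0] = (12) / L[0][0] = 3.
  L[2][1] = (4) / L[1][1] = 2.
Step 3: L[2][2] = √(1) = 1.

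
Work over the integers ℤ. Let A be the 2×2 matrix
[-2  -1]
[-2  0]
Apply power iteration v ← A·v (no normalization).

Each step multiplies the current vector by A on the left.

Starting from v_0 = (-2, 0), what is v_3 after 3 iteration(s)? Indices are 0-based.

v_0 = (-2, 0).
v_1 = A·v_0 = (4, 4).
v_2 = A·v_1 = (-12, -8).
v_3 = A·v_2 = (32, 24).

v_3 = (32, 24)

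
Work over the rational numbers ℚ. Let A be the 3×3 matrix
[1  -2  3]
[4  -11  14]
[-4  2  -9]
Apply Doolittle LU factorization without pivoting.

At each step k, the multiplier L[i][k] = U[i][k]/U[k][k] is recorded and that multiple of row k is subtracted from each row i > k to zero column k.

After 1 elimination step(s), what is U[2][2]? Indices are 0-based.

[col 0] pivot 1
  R1 -= 4*R0 → (0, -3, 2)  (L[1][0] := 4)
  R2 -= -4*R0 → (0, -6, 3)  (L[2][0] := -4)

U[2][2] = 3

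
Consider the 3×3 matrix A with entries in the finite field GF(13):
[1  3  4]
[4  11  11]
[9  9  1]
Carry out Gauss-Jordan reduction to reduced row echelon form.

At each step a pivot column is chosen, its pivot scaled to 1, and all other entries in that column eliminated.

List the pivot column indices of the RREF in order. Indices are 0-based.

pivot columns: 0, 1, 2

pivot(0,0)=1: scale R0 → (1, 3, 4)
  clear (1,0): R1 −= (4)R0 → (0, 12, 8)
  clear (2,0): R2 −= (9)R0 → (0, 8, 4)
pivot(1,1)=12: scale R1 → (0, 1, 5)
  clear (0,1): R0 −= (3)R1 → (1, 0, 2)
  clear (2,1): R2 −= (8)R1 → (0, 0, 3)
pivot(2,2)=3: scale R2 → (0, 0, 1)
  clear (0,2): R0 −= (2)R2 → (1, 0, 0)
  clear (1,2): R1 −= (5)R2 → (0, 1, 0)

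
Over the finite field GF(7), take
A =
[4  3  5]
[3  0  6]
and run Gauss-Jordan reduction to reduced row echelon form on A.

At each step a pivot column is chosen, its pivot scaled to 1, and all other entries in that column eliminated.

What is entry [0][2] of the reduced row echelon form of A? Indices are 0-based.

M[0][2] = 2

[1] R0 /= 4  ⇒  (1, 6, 3)
     R1 -= 3·R0  ⇒  (0, 3, 4)
[2] R1 /= 3  ⇒  (0, 1, 6)
     R0 -= 6·R1  ⇒  (1, 0, 2)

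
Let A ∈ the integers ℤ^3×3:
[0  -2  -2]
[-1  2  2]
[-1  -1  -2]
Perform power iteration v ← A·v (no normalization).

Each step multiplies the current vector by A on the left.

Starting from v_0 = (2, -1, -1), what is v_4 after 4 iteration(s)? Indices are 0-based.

v_0 = (2, -1, -1).
v_1 = A·v_0 = (4, -6, 1).
v_2 = A·v_1 = (10, -14, 0).
v_3 = A·v_2 = (28, -38, 4).
v_4 = A·v_3 = (68, -96, 2).

v_4 = (68, -96, 2)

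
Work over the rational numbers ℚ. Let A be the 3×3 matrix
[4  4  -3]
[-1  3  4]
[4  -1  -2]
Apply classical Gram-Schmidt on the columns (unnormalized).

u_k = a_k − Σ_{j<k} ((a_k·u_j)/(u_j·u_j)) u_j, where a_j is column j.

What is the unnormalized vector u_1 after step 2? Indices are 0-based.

u_1 = (32/11, 36/11, -23/11)

Step 1: u_0 = a_0 = (4, -1, 4).
Step 2: u_1 = a_1 − (3/11)·u_0 = (32/11, 36/11, -23/11).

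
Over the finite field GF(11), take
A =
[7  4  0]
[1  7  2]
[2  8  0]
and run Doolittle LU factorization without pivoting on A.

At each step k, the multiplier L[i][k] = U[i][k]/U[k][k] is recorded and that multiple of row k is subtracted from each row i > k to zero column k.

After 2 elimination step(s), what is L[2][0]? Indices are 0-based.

Step 1: pivot at (0,0) is 7.
  row1 ← row1 − (8)·row0  ⇒  L[1][0]=8, U row1=(0, 8, 2)
  row2 ← row2 − (5)·row0  ⇒  L[2][0]=5, U row2=(0, 10, 0)
Step 2: pivot at (1,1) is 8.
  row2 ← row2 − (4)·row1  ⇒  L[2][1]=4, U row2=(0, 0, 3)

L[2][0] = 5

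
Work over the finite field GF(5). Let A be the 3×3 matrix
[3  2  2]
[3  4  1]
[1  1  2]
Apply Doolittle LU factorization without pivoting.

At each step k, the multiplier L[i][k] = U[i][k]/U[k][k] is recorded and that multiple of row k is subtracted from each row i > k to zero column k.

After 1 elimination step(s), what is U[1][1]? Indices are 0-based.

U[1][1] = 2

[col 0] pivot 3
  R1 -= 1*R0 → (0, 2, 4)  (L[1][0] := 1)
  R2 -= 2*R0 → (0, 2, 3)  (L[2][0] := 2)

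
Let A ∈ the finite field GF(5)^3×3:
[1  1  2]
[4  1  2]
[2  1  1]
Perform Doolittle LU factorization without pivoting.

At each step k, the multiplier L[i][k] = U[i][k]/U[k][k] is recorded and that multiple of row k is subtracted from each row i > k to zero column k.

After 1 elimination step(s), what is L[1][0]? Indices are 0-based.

L[1][0] = 4

[col 0] pivot 1
  R1 -= 4*R0 → (0, 2, 4)  (L[1][0] := 4)
  R2 -= 2*R0 → (0, 4, 2)  (L[2][0] := 2)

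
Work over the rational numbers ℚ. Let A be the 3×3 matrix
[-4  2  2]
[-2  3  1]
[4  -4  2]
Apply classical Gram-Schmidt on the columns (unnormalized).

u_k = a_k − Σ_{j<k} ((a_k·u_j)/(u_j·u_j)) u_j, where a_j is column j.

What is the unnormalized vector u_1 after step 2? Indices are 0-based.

Step 1: u_0 = a_0 = (-4, -2, 4).
Step 2: u_1 = a_1 − (-5/6)·u_0 = (-4/3, 4/3, -2/3).

u_1 = (-4/3, 4/3, -2/3)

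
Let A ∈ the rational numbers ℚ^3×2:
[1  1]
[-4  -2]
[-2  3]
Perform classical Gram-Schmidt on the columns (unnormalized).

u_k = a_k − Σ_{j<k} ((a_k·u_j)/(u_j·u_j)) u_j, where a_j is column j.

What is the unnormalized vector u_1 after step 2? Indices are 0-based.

u_1 = (6/7, -10/7, 23/7)

Step 1: u_0 = a_0 = (1, -4, -2).
Step 2: u_1 = a_1 − (1/7)·u_0 = (6/7, -10/7, 23/7).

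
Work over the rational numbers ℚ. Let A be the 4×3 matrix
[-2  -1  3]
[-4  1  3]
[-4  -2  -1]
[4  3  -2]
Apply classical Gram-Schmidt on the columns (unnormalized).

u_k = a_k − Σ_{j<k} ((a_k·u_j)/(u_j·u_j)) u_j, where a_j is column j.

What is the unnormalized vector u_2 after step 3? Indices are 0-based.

u_2 = (130/57, 37/114, -139/57, -37/38)

Step 1: u_0 = a_0 = (-2, -4, -4, 4).
Step 2: u_1 = a_1 − (9/26)·u_0 = (-4/13, 31/13, -8/13, 21/13).
Step 3: u_2 = a_2 − (-11/26)·u_0 − (47/114)·u_1 = (130/57, 37/114, -139/57, -37/38).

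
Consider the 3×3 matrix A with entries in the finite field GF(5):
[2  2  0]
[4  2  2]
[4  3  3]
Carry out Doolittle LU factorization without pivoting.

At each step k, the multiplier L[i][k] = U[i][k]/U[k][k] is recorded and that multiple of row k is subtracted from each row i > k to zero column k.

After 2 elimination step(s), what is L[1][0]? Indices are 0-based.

L[1][0] = 2

[col 0] pivot 2
  R1 -= 2*R0 → (0, 3, 2)  (L[1][0] := 2)
  R2 -= 2*R0 → (0, 4, 3)  (L[2][0] := 2)
[col 1] pivot 3
  R2 -= 3*R1 → (0, 0, 2)  (L[2][1] := 3)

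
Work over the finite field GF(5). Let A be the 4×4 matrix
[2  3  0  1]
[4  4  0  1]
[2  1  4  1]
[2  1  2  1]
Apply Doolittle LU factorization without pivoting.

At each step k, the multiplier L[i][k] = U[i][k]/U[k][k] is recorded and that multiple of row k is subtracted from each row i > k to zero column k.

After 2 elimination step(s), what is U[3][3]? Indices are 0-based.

U[3][3] = 1

k=0: U[0][0]=2
  eliminate (1,0): mult=2, new row 1: (0, 3, 0, 4); set L[1][0]=2
  eliminate (2,0): mult=1, new row 2: (0, 3, 4, 0); set L[2][0]=1
  eliminate (3,0): mult=1, new row 3: (0, 3, 2, 0); set L[3][0]=1
k=1: U[1][1]=3
  eliminate (2,1): mult=1, new row 2: (0, 0, 4, 1); set L[2][1]=1
  eliminate (3,1): mult=1, new row 3: (0, 0, 2, 1); set L[3][1]=1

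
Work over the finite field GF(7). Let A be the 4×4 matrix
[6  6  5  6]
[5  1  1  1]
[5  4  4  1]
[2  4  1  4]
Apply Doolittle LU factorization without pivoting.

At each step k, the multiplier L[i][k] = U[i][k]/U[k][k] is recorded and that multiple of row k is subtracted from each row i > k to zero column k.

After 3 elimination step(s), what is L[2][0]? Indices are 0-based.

L[2][0] = 2

k=0: U[0][0]=6
  eliminate (1,0): mult=2, new row 1: (0, 3, 5, 3); set L[1][0]=2
  eliminate (2,0): mult=2, new row 2: (0, 6, 1, 3); set L[2][0]=2
  eliminate (3,0): mult=5, new row 3: (0, 2, 4, 2); set L[3][0]=5
k=1: U[1][1]=3
  eliminate (2,1): mult=2, new row 2: (0, 0, 5, 4); set L[2][1]=2
  eliminate (3,1): mult=3, new row 3: (0, 0, 3, 0); set L[3][1]=3
k=2: U[2][2]=5
  eliminate (3,2): mult=2, new row 3: (0, 0, 0, 6); set L[3][2]=2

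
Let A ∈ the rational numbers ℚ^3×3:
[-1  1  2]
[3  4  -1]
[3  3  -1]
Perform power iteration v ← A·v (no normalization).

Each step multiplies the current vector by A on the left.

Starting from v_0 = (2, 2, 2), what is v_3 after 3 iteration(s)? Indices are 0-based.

v_3 = (98, 246, 196)

v_0 = (2, 2, 2).
v_1 = A·v_0 = (4, 12, 10).
v_2 = A·v_1 = (28, 50, 38).
v_3 = A·v_2 = (98, 246, 196).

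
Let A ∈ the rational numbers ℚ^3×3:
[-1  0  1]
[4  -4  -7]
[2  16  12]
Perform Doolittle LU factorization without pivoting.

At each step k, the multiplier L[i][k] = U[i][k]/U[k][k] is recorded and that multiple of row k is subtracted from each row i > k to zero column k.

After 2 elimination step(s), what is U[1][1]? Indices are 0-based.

Step 1: pivot at (0,0) is -1.
  row1 ← row1 − (-4)·row0  ⇒  L[1][0]=-4, U row1=(0, -4, -3)
  row2 ← row2 − (-2)·row0  ⇒  L[2][0]=-2, U row2=(0, 16, 14)
Step 2: pivot at (1,1) is -4.
  row2 ← row2 − (-4)·row1  ⇒  L[2][1]=-4, U row2=(0, 0, 2)

U[1][1] = -4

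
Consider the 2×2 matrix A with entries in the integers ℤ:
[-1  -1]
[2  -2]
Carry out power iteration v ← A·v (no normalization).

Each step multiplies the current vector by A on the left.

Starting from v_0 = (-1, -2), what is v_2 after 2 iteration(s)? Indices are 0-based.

v_2 = (-5, 2)

v_0 = (-1, -2).
v_1 = A·v_0 = (3, 2).
v_2 = A·v_1 = (-5, 2).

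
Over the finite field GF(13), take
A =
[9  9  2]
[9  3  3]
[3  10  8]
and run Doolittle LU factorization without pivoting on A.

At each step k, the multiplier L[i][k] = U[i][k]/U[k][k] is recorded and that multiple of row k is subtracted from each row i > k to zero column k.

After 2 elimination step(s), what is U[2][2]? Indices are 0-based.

U[2][2] = 2

Step 1: pivot at (0,0) is 9.
  row1 ← row1 − (1)·row0  ⇒  L[1][0]=1, U row1=(0, 7, 1)
  row2 ← row2 − (9)·row0  ⇒  L[2][0]=9, U row2=(0, 7, 3)
Step 2: pivot at (1,1) is 7.
  row2 ← row2 − (1)·row1  ⇒  L[2][1]=1, U row2=(0, 0, 2)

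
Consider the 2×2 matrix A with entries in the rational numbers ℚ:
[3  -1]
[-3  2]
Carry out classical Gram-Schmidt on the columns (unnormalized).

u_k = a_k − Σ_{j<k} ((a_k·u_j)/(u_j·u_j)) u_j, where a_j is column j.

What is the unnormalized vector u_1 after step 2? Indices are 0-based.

u_1 = (1/2, 1/2)

Step 1: u_0 = a_0 = (3, -3).
Step 2: u_1 = a_1 − (-1/2)·u_0 = (1/2, 1/2).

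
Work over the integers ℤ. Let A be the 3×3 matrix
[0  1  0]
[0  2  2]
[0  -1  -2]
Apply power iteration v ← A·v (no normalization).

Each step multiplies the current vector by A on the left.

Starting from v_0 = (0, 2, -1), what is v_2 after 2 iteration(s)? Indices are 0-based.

v_2 = (2, 4, -2)

v_0 = (0, 2, -1).
v_1 = A·v_0 = (2, 2, 0).
v_2 = A·v_1 = (2, 4, -2).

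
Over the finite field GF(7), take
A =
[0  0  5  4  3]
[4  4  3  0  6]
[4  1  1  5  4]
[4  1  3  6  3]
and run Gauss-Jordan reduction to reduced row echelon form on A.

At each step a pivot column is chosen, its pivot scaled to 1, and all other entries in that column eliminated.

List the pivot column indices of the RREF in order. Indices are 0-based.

[1] R0 <-> R1
[1] R0 /= 4  ⇒  (1, 1, 6, 0, 5)
     R2 -= 4·R0  ⇒  (0, 4, 5, 5, 5)
     R3 -= 4·R0  ⇒  (0, 4, 0, 6, 4)
[2] R1 <-> R2
[2] R1 /= 4  ⇒  (0, 1, 3, 3, 3)
     R0 -= 1·R1  ⇒  (1, 0, 3, 4, 2)
     R3 -= 4·R1  ⇒  (0, 0, 2, 1, 6)
[3] R2 /= 5  ⇒  (0, 0, 1, 5, 2)
     R0 -= 3·R2  ⇒  (1, 0, 0, 3, 3)
     R1 -= 3·R2  ⇒  (0, 1, 0, 2, 4)
     R3 -= 2·R2  ⇒  (0, 0, 0, 5, 2)
[4] R3 /= 5  ⇒  (0, 0, 0, 1, 6)
     R0 -= 3·R3  ⇒  (1, 0, 0, 0, 6)
     R1 -= 2·R3  ⇒  (0, 1, 0, 0, 6)
     R2 -= 5·R3  ⇒  (0, 0, 1, 0, 0)

pivot columns: 0, 1, 2, 3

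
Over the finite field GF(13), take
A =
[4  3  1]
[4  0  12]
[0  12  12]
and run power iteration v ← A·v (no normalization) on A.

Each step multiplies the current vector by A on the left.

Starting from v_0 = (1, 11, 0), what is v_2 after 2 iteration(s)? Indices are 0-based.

v_0 = (1, 11, 0).
v_1 = A·v_0 = (11, 4, 2).
v_2 = A·v_1 = (6, 3, 7).

v_2 = (6, 3, 7)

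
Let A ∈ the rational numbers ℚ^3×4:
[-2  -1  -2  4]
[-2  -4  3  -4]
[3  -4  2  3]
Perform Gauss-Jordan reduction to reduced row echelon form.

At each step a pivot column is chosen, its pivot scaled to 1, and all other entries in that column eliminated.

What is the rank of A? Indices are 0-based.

rank = 3

step 1: normalize row 0 (÷-2) = (1, 1/2, 1, -2)
  row 1: subtract -2×row0 = (0, -3, 5, -8)
  row 2: subtract 3×row0 = (0, -11/2, -1, 9)
step 2: normalize row 1 (÷-3) = (0, 1, -5/3, 8/3)
  row 0: subtract 1/2×row1 = (1, 0, 11/6, -10/3)
  row 2: subtract -11/2×row1 = (0, 0, -61/6, 71/3)
step 3: normalize row 2 (÷-61/6) = (0, 0, 1, -142/61)
  row 0: subtract 11/6×row2 = (1, 0, 0, 57/61)
  row 1: subtract -5/3×row2 = (0, 1, 0, -74/61)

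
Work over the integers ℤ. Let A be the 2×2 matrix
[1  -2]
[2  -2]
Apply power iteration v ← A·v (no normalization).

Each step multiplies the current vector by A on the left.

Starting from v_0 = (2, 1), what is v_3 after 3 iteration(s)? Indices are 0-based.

v_0 = (2, 1).
v_1 = A·v_0 = (0, 2).
v_2 = A·v_1 = (-4, -4).
v_3 = A·v_2 = (4, 0).

v_3 = (4, 0)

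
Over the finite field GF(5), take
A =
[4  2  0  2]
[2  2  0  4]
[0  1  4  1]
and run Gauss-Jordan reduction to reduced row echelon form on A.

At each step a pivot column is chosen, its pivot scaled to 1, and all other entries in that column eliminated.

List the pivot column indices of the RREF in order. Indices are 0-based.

pivot columns: 0, 1, 2

[1] R0 /= 4  ⇒  (1, 3, 0, 3)
     R1 -= 2·R0  ⇒  (0, 1, 0, 3)
[2] R1 /= 1  ⇒  (0, 1, 0, 3)
     R0 -= 3·R1  ⇒  (1, 0, 0, 4)
     R2 -= 1·R1  ⇒  (0, 0, 4, 3)
[3] R2 /= 4  ⇒  (0, 0, 1, 2)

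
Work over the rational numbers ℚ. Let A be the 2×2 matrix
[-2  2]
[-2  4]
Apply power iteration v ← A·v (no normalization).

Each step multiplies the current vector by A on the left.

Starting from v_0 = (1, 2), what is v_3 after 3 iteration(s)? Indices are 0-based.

v_3 = (24, 64)

v_0 = (1, 2).
v_1 = A·v_0 = (2, 6).
v_2 = A·v_1 = (8, 20).
v_3 = A·v_2 = (24, 64).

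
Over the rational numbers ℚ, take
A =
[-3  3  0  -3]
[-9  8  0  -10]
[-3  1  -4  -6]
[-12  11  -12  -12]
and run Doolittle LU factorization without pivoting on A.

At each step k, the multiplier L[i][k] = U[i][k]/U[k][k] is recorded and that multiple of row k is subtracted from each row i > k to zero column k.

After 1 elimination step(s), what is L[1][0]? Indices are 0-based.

[col 0] pivot -3
  R1 -= 3*R0 → (0, -1, 0, -1)  (L[1][0] := 3)
  R2 -= 1*R0 → (0, -2, -4, -3)  (L[2][0] := 1)
  R3 -= 4*R0 → (0, -1, -12, 0)  (L[3][0] := 4)

L[1][0] = 3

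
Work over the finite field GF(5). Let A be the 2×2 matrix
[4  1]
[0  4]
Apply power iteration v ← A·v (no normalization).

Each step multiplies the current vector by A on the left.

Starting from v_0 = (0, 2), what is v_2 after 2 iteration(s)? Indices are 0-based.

v_2 = (1, 2)

v_0 = (0, 2).
v_1 = A·v_0 = (2, 3).
v_2 = A·v_1 = (1, 2).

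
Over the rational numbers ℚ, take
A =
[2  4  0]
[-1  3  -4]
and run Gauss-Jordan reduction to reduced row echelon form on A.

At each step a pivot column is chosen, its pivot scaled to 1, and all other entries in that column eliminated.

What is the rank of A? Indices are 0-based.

rank = 2

[1] R0 /= 2  ⇒  (1, 2, 0)
     R1 -= -1·R0  ⇒  (0, 5, -4)
[2] R1 /= 5  ⇒  (0, 1, -4/5)
     R0 -= 2·R1  ⇒  (1, 0, 8/5)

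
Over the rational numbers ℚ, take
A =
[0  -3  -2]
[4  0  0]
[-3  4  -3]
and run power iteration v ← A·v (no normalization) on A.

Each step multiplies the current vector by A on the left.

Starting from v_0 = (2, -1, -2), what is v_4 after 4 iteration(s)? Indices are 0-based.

v_0 = (2, -1, -2).
v_1 = A·v_0 = (7, 8, -4).
v_2 = A·v_1 = (-16, 28, 23).
v_3 = A·v_2 = (-130, -64, 91).
v_4 = A·v_3 = (10, -520, -139).

v_4 = (10, -520, -139)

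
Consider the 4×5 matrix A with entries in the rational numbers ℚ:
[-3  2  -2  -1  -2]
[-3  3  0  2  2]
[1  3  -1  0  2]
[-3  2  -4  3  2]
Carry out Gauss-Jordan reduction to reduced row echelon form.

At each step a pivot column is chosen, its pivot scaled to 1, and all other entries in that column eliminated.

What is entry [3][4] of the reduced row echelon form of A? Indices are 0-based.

M[3][4] = 47/44

step 1: normalize row 0 (÷-3) = (1, -2/3, 2/3, 1/3, 2/3)
  row 1: subtract -3×row0 = (0, 1, 2, 3, 4)
  row 2: subtract 1×row0 = (0, 11/3, -5/3, -1/3, 4/3)
  row 3: subtract -3×row0 = (0, 0, -2, 4, 4)
step 2: normalize row 1 (÷1) = (0, 1, 2, 3, 4)
  row 0: subtract -2/3×row1 = (1, 0, 2, 7/3, 10/3)
  row 2: subtract 11/3×row1 = (0, 0, -9, -34/3, -40/3)
step 3: normalize row 2 (÷-9) = (0, 0, 1, 34/27, 40/27)
  row 0: subtract 2×row2 = (1, 0, 0, -5/27, 10/27)
  row 1: subtract 2×row2 = (0, 1, 0, 13/27, 28/27)
  row 3: subtract -2×row2 = (0, 0, 0, 176/27, 188/27)
step 4: normalize row 3 (÷176/27) = (0, 0, 0, 1, 47/44)
  row 0: subtract -5/27×row3 = (1, 0, 0, 0, 25/44)
  row 1: subtract 13/27×row3 = (0, 1, 0, 0, 23/44)
  row 2: subtract 34/27×row3 = (0, 0, 1, 0, 3/22)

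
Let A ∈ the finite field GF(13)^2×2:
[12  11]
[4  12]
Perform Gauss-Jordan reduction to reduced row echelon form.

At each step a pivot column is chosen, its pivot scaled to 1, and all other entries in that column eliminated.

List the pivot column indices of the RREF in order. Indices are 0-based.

pivot columns: 0, 1

step 1: normalize row 0 (÷12) = (1, 2)
  row 1: subtract 4×row0 = (0, 4)
step 2: normalize row 1 (÷4) = (0, 1)
  row 0: subtract 2×row1 = (1, 0)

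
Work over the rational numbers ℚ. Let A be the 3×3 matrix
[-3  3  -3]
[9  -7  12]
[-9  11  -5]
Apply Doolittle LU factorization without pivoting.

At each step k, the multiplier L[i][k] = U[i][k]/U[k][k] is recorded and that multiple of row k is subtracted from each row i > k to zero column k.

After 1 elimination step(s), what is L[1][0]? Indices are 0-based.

k=0: U[0][0]=-3
  eliminate (1,0): mult=-3, new row 1: (0, 2, 3); set L[1][0]=-3
  eliminate (2,0): mult=3, new row 2: (0, 2, 4); set L[2][0]=3

L[1][0] = -3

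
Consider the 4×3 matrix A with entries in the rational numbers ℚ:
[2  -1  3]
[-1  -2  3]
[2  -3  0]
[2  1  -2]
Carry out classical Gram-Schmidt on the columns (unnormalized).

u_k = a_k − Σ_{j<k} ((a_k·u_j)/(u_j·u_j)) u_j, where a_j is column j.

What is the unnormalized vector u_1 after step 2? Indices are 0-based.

Step 1: u_0 = a_0 = (2, -1, 2, 2).
Step 2: u_1 = a_1 − (-4/13)·u_0 = (-5/13, -30/13, -31/13, 21/13).

u_1 = (-5/13, -30/13, -31/13, 21/13)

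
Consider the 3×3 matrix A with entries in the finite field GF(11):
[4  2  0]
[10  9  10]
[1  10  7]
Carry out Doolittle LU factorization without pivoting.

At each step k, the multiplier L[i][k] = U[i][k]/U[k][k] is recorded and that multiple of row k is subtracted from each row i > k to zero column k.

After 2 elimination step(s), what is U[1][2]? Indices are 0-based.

U[1][2] = 10

k=0: U[0][0]=4
  eliminate (1,0): mult=8, new row 1: (0, 4, 10); set L[1][0]=8
  eliminate (2,0): mult=3, new row 2: (0, 4, 7); set L[2][0]=3
k=1: U[1][1]=4
  eliminate (2,1): mult=1, new row 2: (0, 0, 8); set L[2][1]=1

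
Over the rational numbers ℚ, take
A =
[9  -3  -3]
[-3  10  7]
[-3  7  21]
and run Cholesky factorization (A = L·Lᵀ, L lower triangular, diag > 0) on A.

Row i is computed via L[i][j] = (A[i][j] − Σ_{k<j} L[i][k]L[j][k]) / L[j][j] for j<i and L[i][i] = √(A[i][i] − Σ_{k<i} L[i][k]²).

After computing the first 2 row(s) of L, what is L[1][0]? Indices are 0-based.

L[1][0] = -1

Step 1: L[0][0] = √(9) = 3.
  L[1][0] = (-3) / L[0][0] = -1.
Step 2: L[1][1] = √(9) = 3.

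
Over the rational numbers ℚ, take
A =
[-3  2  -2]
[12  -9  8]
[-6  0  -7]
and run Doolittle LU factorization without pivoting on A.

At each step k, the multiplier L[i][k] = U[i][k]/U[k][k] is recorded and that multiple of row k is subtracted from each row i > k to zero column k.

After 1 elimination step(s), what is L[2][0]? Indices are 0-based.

k=0: U[0][0]=-3
  eliminate (1,0): mult=-4, new row 1: (0, -1, 0); set L[1][0]=-4
  eliminate (2,0): mult=2, new row 2: (0, -4, -3); set L[2][0]=2

L[2][0] = 2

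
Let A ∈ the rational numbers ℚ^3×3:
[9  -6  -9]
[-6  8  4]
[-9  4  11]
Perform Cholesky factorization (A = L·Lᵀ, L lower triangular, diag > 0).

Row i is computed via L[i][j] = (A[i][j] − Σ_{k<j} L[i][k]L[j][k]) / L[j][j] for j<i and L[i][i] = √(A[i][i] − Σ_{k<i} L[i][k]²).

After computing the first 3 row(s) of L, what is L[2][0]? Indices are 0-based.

L[2][0] = -3

Step 1: L[0][0] = √(9) = 3.
  L[1][0] = (-6) / L[0][0] = -2.
Step 2: L[1][1] = √(4) = 2.
  L[2][0] = (-9) / L[0][0] = -3.
  L[2][1] = (-2) / L[1][1] = -1.
Step 3: L[2][2] = √(1) = 1.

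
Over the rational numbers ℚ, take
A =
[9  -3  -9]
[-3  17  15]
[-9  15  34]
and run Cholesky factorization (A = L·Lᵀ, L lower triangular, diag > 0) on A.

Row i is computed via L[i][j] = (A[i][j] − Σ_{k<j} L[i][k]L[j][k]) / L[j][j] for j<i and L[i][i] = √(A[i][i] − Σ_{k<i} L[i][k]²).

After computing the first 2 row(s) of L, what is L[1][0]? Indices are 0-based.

Step 1: L[0][0] = √(9) = 3.
  L[1][0] = (-3) / L[0][0] = -1.
Step 2: L[1][1] = √(16) = 4.

L[1][0] = -1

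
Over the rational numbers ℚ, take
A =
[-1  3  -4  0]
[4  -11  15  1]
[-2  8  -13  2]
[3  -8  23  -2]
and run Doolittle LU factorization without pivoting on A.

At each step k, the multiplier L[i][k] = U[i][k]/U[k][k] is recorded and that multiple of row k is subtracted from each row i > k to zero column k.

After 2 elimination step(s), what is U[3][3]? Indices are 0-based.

[col 0] pivot -1
  R1 -= -4*R0 → (0, 1, -1, 1)  (L[1][0] := -4)
  R2 -= 2*R0 → (0, 2, -5, 2)  (L[2][0] := 2)
  R3 -= -3*R0 → (0, 1, 11, -2)  (L[3][0] := -3)
[col 1] pivot 1
  R2 -= 2*R1 → (0, 0, -3, 0)  (L[2][1] := 2)
  R3 -= 1*R1 → (0, 0, 12, -3)  (L[3][1] := 1)

U[3][3] = -3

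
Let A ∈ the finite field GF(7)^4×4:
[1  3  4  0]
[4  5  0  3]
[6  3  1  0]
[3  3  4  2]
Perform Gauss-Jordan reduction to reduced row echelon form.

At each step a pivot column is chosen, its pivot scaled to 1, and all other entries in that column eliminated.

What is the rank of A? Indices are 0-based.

rank = 4

pivot(0,0)=1: scale R0 → (1, 3, 4, 0)
  clear (1,0): R1 −= (4)R0 → (0, 0, 5, 3)
  clear (2,0): R2 −= (6)R0 → (0, 6, 5, 0)
  clear (3,0): R3 −= (3)R0 → (0, 1, 6, 2)
pivot(1,1): swap R1↔R2
pivot(1,1)=6: scale R1 → (0, 1, 2, 0)
  clear (0,1): R0 −= (3)R1 → (1, 0, 5, 0)
  clear (3,1): R3 −= (1)R1 → (0, 0, 4, 2)
pivot(2,2)=5: scale R2 → (0, 0, 1, 2)
  clear (0,2): R0 −= (5)R2 → (1, 0, 0, 4)
  clear (1,2): R1 −= (2)R2 → (0, 1, 0, 3)
  clear (3,2): R3 −= (4)R2 → (0, 0, 0, 1)
pivot(3,3)=1: scale R3 → (0, 0, 0, 1)
  clear (0,3): R0 −= (4)R3 → (1, 0, 0, 0)
  clear (1,3): R1 −= (3)R3 → (0, 1, 0, 0)
  clear (2,3): R2 −= (2)R3 → (0, 0, 1, 0)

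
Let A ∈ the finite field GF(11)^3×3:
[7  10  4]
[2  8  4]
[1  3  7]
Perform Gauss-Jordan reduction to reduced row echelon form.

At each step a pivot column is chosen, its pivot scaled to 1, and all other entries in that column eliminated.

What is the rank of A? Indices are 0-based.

rank = 3

pivot(0,0)=7: scale R0 → (1, 3, 10)
  clear (1,0): R1 −= (2)R0 → (0, 2, 6)
  clear (2,0): R2 −= (1)R0 → (0, 0, 8)
pivot(1,1)=2: scale R1 → (0, 1, 3)
  clear (0,1): R0 −= (3)R1 → (1, 0, 1)
pivot(2,2)=8: scale R2 → (0, 0, 1)
  clear (0,2): R0 −= (1)R2 → (1, 0, 0)
  clear (1,2): R1 −= (3)R2 → (0, 1, 0)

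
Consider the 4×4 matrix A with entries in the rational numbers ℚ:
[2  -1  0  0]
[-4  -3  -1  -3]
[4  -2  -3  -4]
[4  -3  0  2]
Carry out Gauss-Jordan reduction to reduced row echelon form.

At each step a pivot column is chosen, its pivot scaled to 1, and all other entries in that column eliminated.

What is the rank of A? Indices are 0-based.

[1] R0 /= 2  ⇒  (1, -1/2, 0, 0)
     R1 -= -4·R0  ⇒  (0, -5, -1, -3)
     R2 -= 4·R0  ⇒  (0, 0, -3, -4)
     R3 -= 4·R0  ⇒  (0, -1, 0, 2)
[2] R1 /= -5  ⇒  (0, 1, 1/5, 3/5)
     R0 -= -1/2·R1  ⇒  (1, 0, 1/10, 3/10)
     R3 -= -1·R1  ⇒  (0, 0, 1/5, 13/5)
[3] R2 /= -3  ⇒  (0, 0, 1, 4/3)
     R0 -= 1/10·R2  ⇒  (1, 0, 0, 1/6)
     R1 -= 1/5·R2  ⇒  (0, 1, 0, 1/3)
     R3 -= 1/5·R2  ⇒  (0, 0, 0, 7/3)
[4] R3 /= 7/3  ⇒  (0, 0, 0, 1)
     R0 -= 1/6·R3  ⇒  (1, 0, 0, 0)
     R1 -= 1/3·R3  ⇒  (0, 1, 0, 0)
     R2 -= 4/3·R3  ⇒  (0, 0, 1, 0)

rank = 4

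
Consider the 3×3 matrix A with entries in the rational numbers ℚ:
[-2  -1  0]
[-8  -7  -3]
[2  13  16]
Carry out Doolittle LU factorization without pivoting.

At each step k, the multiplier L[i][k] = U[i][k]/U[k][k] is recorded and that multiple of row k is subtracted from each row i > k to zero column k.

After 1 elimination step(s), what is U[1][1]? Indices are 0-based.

Step 1: pivot at (0,0) is -2.
  row1 ← row1 − (4)·row0  ⇒  L[1][0]=4, U row1=(0, -3, -3)
  row2 ← row2 − (-1)·row0  ⇒  L[2][0]=-1, U row2=(0, 12, 16)

U[1][1] = -3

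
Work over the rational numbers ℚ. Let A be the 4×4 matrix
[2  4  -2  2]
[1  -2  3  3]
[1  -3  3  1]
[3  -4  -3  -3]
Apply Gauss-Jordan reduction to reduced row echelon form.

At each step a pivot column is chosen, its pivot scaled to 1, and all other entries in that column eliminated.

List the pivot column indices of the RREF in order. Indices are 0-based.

step 1: normalize row 0 (÷2) = (1, 2, -1, 1)
  row 1: subtract 1×row0 = (0, -4, 4, 2)
  row 2: subtract 1×row0 = (0, -5, 4, 0)
  row 3: subtract 3×row0 = (0, -10, 0, -6)
step 2: normalize row 1 (÷-4) = (0, 1, -1, -1/2)
  row 0: subtract 2×row1 = (1, 0, 1, 2)
  row 2: subtract -5×row1 = (0, 0, -1, -5/2)
  row 3: subtract -10×row1 = (0, 0, -10, -11)
step 3: normalize row 2 (÷-1) = (0, 0, 1, 5/2)
  row 0: subtract 1×row2 = (1, 0, 0, -1/2)
  row 1: subtract -1×row2 = (0, 1, 0, 2)
  row 3: subtract -10×row2 = (0, 0, 0, 14)
step 4: normalize row 3 (÷14) = (0, 0, 0, 1)
  row 0: subtract -1/2×row3 = (1, 0, 0, 0)
  row 1: subtract 2×row3 = (0, 1, 0, 0)
  row 2: subtract 5/2×row3 = (0, 0, 1, 0)

pivot columns: 0, 1, 2, 3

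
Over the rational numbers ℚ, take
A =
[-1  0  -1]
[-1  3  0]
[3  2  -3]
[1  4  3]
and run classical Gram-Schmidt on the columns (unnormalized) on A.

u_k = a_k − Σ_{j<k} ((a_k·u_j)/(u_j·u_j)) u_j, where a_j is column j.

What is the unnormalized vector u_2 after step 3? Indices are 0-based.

u_2 = (-486/299, -508/299, -550/299, 656/299)

Step 1: u_0 = a_0 = (-1, -1, 3, 1).
Step 2: u_1 = a_1 − (7/12)·u_0 = (7/12, 43/12, 1/4, 41/12).
Step 3: u_2 = a_2 − (-5/12)·u_0 − (107/299)·u_1 = (-486/299, -508/299, -550/299, 656/299).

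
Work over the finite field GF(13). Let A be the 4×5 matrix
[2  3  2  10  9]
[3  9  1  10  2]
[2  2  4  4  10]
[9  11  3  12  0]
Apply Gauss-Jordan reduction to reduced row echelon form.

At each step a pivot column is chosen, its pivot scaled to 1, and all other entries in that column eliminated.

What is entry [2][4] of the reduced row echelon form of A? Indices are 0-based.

M[2][4] = 8

pivot(0,0)=2: scale R0 → (1, 8, 1, 5, 11)
  clear (1,0): R1 −= (3)R0 → (0, 11, 11, 8, 8)
  clear (2,0): R2 −= (2)R0 → (0, 12, 2, 7, 1)
  clear (3,0): R3 −= (9)R0 → (0, 4, 7, 6, 5)
pivot(1,1)=11: scale R1 → (0, 1, 1, 9, 9)
  clear (0,1): R0 −= (8)R1 → (1, 0, 6, 11, 4)
  clear (2,1): R2 −= (12)R1 → (0, 0, 3, 3, 10)
  clear (3,1): R3 −= (4)R1 → (0, 0, 3, 9, 8)
pivot(2,2)=3: scale R2 → (0, 0, 1, 1, 12)
  clear (0,2): R0 −= (6)R2 → (1, 0, 0, 5, 10)
  clear (1,2): R1 −= (1)R2 → (0, 1, 0, 8, 10)
  clear (3,2): R3 −= (3)R2 → (0, 0, 0, 6, 11)
pivot(3,3)=6: scale R3 → (0, 0, 0, 1, 4)
  clear (0,3): R0 −= (5)R3 → (1, 0, 0, 0, 3)
  clear (1,3): R1 −= (8)R3 → (0, 1, 0, 0, 4)
  clear (2,3): R2 −= (1)R3 → (0, 0, 1, 0, 8)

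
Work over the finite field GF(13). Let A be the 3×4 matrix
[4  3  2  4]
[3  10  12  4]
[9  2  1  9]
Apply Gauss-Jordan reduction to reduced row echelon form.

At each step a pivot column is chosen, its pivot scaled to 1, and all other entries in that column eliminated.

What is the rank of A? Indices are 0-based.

rank = 3

pivot(0,0)=4: scale R0 → (1, 4, 7, 1)
  clear (1,0): R1 −= (3)R0 → (0, 11, 4, 1)
  clear (2,0): R2 −= (9)R0 → (0, 5, 3, 0)
pivot(1,1)=11: scale R1 → (0, 1, 11, 6)
  clear (0,1): R0 −= (4)R1 → (1, 0, 2, 3)
  clear (2,1): R2 −= (5)R1 → (0, 0, 0, 9)
col 2: no nonzero at/below row 2; advance.
pivot(2,3)=9: scale R2 → (0, 0, 0, 1)
  clear (0,3): R0 −= (3)R2 → (1, 0, 2, 0)
  clear (1,3): R1 −= (6)R2 → (0, 1, 11, 0)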